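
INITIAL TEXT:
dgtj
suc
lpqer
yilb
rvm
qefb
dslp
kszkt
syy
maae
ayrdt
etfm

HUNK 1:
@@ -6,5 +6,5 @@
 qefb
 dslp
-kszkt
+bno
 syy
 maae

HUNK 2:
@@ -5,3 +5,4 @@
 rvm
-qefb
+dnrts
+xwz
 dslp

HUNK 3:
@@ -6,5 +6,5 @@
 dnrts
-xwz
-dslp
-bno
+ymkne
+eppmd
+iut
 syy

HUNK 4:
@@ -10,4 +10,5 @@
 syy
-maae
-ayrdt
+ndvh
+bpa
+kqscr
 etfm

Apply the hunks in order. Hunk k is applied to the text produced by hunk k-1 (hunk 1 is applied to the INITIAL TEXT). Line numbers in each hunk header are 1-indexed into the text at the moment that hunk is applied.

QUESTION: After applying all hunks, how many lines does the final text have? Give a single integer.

Hunk 1: at line 6 remove [kszkt] add [bno] -> 12 lines: dgtj suc lpqer yilb rvm qefb dslp bno syy maae ayrdt etfm
Hunk 2: at line 5 remove [qefb] add [dnrts,xwz] -> 13 lines: dgtj suc lpqer yilb rvm dnrts xwz dslp bno syy maae ayrdt etfm
Hunk 3: at line 6 remove [xwz,dslp,bno] add [ymkne,eppmd,iut] -> 13 lines: dgtj suc lpqer yilb rvm dnrts ymkne eppmd iut syy maae ayrdt etfm
Hunk 4: at line 10 remove [maae,ayrdt] add [ndvh,bpa,kqscr] -> 14 lines: dgtj suc lpqer yilb rvm dnrts ymkne eppmd iut syy ndvh bpa kqscr etfm
Final line count: 14

Answer: 14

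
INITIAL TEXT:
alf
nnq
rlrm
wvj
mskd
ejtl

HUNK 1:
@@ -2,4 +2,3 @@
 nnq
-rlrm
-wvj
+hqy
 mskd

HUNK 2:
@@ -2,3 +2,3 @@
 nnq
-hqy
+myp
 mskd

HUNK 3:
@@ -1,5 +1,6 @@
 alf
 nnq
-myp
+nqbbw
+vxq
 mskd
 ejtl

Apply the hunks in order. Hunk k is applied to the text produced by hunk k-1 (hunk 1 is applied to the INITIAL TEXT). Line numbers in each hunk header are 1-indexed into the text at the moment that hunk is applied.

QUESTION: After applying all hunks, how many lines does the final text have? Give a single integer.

Answer: 6

Derivation:
Hunk 1: at line 2 remove [rlrm,wvj] add [hqy] -> 5 lines: alf nnq hqy mskd ejtl
Hunk 2: at line 2 remove [hqy] add [myp] -> 5 lines: alf nnq myp mskd ejtl
Hunk 3: at line 1 remove [myp] add [nqbbw,vxq] -> 6 lines: alf nnq nqbbw vxq mskd ejtl
Final line count: 6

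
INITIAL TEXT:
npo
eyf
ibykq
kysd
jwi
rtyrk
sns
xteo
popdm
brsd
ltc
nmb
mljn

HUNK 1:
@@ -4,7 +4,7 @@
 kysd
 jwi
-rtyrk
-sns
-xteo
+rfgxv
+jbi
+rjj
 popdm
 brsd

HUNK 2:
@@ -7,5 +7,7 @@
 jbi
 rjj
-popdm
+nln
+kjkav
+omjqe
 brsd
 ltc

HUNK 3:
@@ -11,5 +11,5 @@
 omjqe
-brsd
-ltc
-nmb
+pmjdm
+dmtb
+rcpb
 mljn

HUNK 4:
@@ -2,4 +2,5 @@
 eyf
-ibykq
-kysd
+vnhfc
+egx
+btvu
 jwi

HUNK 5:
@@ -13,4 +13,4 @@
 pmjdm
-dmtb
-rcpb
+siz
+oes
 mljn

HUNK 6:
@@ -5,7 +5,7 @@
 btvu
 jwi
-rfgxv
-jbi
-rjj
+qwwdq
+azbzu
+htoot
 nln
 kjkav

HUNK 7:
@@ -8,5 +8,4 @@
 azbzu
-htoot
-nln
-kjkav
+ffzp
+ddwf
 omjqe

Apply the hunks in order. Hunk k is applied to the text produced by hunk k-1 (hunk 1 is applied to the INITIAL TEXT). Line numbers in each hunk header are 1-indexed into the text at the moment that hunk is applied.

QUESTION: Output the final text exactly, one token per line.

Hunk 1: at line 4 remove [rtyrk,sns,xteo] add [rfgxv,jbi,rjj] -> 13 lines: npo eyf ibykq kysd jwi rfgxv jbi rjj popdm brsd ltc nmb mljn
Hunk 2: at line 7 remove [popdm] add [nln,kjkav,omjqe] -> 15 lines: npo eyf ibykq kysd jwi rfgxv jbi rjj nln kjkav omjqe brsd ltc nmb mljn
Hunk 3: at line 11 remove [brsd,ltc,nmb] add [pmjdm,dmtb,rcpb] -> 15 lines: npo eyf ibykq kysd jwi rfgxv jbi rjj nln kjkav omjqe pmjdm dmtb rcpb mljn
Hunk 4: at line 2 remove [ibykq,kysd] add [vnhfc,egx,btvu] -> 16 lines: npo eyf vnhfc egx btvu jwi rfgxv jbi rjj nln kjkav omjqe pmjdm dmtb rcpb mljn
Hunk 5: at line 13 remove [dmtb,rcpb] add [siz,oes] -> 16 lines: npo eyf vnhfc egx btvu jwi rfgxv jbi rjj nln kjkav omjqe pmjdm siz oes mljn
Hunk 6: at line 5 remove [rfgxv,jbi,rjj] add [qwwdq,azbzu,htoot] -> 16 lines: npo eyf vnhfc egx btvu jwi qwwdq azbzu htoot nln kjkav omjqe pmjdm siz oes mljn
Hunk 7: at line 8 remove [htoot,nln,kjkav] add [ffzp,ddwf] -> 15 lines: npo eyf vnhfc egx btvu jwi qwwdq azbzu ffzp ddwf omjqe pmjdm siz oes mljn

Answer: npo
eyf
vnhfc
egx
btvu
jwi
qwwdq
azbzu
ffzp
ddwf
omjqe
pmjdm
siz
oes
mljn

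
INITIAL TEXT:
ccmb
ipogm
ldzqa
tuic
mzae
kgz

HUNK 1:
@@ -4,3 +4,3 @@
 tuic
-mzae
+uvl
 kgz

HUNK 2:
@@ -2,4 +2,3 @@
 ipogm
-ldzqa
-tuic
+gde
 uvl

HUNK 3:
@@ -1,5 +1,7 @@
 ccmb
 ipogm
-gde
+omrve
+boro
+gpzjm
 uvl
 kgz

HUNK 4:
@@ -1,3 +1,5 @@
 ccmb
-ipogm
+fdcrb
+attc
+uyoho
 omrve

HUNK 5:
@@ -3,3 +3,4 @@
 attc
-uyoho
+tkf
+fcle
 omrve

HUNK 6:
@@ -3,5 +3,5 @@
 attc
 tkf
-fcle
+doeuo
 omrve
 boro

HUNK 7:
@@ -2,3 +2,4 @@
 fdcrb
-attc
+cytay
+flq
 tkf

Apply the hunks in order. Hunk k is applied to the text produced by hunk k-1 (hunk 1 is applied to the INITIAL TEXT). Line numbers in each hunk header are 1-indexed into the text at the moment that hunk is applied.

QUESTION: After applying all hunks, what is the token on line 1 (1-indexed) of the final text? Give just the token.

Hunk 1: at line 4 remove [mzae] add [uvl] -> 6 lines: ccmb ipogm ldzqa tuic uvl kgz
Hunk 2: at line 2 remove [ldzqa,tuic] add [gde] -> 5 lines: ccmb ipogm gde uvl kgz
Hunk 3: at line 1 remove [gde] add [omrve,boro,gpzjm] -> 7 lines: ccmb ipogm omrve boro gpzjm uvl kgz
Hunk 4: at line 1 remove [ipogm] add [fdcrb,attc,uyoho] -> 9 lines: ccmb fdcrb attc uyoho omrve boro gpzjm uvl kgz
Hunk 5: at line 3 remove [uyoho] add [tkf,fcle] -> 10 lines: ccmb fdcrb attc tkf fcle omrve boro gpzjm uvl kgz
Hunk 6: at line 3 remove [fcle] add [doeuo] -> 10 lines: ccmb fdcrb attc tkf doeuo omrve boro gpzjm uvl kgz
Hunk 7: at line 2 remove [attc] add [cytay,flq] -> 11 lines: ccmb fdcrb cytay flq tkf doeuo omrve boro gpzjm uvl kgz
Final line 1: ccmb

Answer: ccmb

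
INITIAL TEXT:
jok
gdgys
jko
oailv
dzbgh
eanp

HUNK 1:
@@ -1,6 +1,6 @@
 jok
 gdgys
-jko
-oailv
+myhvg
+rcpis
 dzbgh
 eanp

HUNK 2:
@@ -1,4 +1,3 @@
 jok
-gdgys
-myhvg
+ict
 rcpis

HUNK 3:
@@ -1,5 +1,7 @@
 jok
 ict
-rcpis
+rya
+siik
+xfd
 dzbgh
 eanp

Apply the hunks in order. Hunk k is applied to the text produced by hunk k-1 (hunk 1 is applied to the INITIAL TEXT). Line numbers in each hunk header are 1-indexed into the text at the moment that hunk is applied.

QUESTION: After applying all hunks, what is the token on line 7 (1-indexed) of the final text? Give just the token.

Hunk 1: at line 1 remove [jko,oailv] add [myhvg,rcpis] -> 6 lines: jok gdgys myhvg rcpis dzbgh eanp
Hunk 2: at line 1 remove [gdgys,myhvg] add [ict] -> 5 lines: jok ict rcpis dzbgh eanp
Hunk 3: at line 1 remove [rcpis] add [rya,siik,xfd] -> 7 lines: jok ict rya siik xfd dzbgh eanp
Final line 7: eanp

Answer: eanp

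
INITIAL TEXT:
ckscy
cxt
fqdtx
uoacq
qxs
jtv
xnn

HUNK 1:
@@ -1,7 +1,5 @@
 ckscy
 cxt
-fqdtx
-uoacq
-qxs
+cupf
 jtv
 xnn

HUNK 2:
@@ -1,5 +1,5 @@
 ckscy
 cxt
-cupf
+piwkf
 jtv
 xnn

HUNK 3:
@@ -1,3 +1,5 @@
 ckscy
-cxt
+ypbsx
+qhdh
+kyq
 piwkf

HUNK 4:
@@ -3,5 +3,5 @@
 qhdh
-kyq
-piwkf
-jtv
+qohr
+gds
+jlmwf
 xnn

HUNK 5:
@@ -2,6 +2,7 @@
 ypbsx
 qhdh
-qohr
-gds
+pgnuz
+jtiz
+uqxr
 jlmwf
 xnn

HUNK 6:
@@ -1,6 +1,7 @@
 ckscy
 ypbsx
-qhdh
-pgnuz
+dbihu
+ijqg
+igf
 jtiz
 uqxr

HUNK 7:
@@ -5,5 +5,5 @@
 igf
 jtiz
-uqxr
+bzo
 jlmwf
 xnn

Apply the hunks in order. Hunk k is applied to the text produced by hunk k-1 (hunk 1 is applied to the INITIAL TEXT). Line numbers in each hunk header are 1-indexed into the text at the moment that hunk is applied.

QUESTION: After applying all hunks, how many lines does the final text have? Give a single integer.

Hunk 1: at line 1 remove [fqdtx,uoacq,qxs] add [cupf] -> 5 lines: ckscy cxt cupf jtv xnn
Hunk 2: at line 1 remove [cupf] add [piwkf] -> 5 lines: ckscy cxt piwkf jtv xnn
Hunk 3: at line 1 remove [cxt] add [ypbsx,qhdh,kyq] -> 7 lines: ckscy ypbsx qhdh kyq piwkf jtv xnn
Hunk 4: at line 3 remove [kyq,piwkf,jtv] add [qohr,gds,jlmwf] -> 7 lines: ckscy ypbsx qhdh qohr gds jlmwf xnn
Hunk 5: at line 2 remove [qohr,gds] add [pgnuz,jtiz,uqxr] -> 8 lines: ckscy ypbsx qhdh pgnuz jtiz uqxr jlmwf xnn
Hunk 6: at line 1 remove [qhdh,pgnuz] add [dbihu,ijqg,igf] -> 9 lines: ckscy ypbsx dbihu ijqg igf jtiz uqxr jlmwf xnn
Hunk 7: at line 5 remove [uqxr] add [bzo] -> 9 lines: ckscy ypbsx dbihu ijqg igf jtiz bzo jlmwf xnn
Final line count: 9

Answer: 9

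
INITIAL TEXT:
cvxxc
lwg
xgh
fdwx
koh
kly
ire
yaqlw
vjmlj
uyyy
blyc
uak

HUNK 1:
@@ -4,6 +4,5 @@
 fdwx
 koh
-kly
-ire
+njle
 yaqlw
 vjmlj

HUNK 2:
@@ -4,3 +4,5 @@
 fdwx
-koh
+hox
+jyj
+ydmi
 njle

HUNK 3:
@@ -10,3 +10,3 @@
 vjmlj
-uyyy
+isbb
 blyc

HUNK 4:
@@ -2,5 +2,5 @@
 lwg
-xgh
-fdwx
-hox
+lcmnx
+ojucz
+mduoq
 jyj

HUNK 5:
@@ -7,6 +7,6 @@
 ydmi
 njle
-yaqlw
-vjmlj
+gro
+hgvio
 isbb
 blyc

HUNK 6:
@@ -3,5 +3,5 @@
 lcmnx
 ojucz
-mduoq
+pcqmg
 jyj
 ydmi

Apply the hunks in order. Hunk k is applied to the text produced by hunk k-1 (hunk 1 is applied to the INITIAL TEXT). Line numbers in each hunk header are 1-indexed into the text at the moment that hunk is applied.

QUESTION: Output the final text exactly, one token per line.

Hunk 1: at line 4 remove [kly,ire] add [njle] -> 11 lines: cvxxc lwg xgh fdwx koh njle yaqlw vjmlj uyyy blyc uak
Hunk 2: at line 4 remove [koh] add [hox,jyj,ydmi] -> 13 lines: cvxxc lwg xgh fdwx hox jyj ydmi njle yaqlw vjmlj uyyy blyc uak
Hunk 3: at line 10 remove [uyyy] add [isbb] -> 13 lines: cvxxc lwg xgh fdwx hox jyj ydmi njle yaqlw vjmlj isbb blyc uak
Hunk 4: at line 2 remove [xgh,fdwx,hox] add [lcmnx,ojucz,mduoq] -> 13 lines: cvxxc lwg lcmnx ojucz mduoq jyj ydmi njle yaqlw vjmlj isbb blyc uak
Hunk 5: at line 7 remove [yaqlw,vjmlj] add [gro,hgvio] -> 13 lines: cvxxc lwg lcmnx ojucz mduoq jyj ydmi njle gro hgvio isbb blyc uak
Hunk 6: at line 3 remove [mduoq] add [pcqmg] -> 13 lines: cvxxc lwg lcmnx ojucz pcqmg jyj ydmi njle gro hgvio isbb blyc uak

Answer: cvxxc
lwg
lcmnx
ojucz
pcqmg
jyj
ydmi
njle
gro
hgvio
isbb
blyc
uak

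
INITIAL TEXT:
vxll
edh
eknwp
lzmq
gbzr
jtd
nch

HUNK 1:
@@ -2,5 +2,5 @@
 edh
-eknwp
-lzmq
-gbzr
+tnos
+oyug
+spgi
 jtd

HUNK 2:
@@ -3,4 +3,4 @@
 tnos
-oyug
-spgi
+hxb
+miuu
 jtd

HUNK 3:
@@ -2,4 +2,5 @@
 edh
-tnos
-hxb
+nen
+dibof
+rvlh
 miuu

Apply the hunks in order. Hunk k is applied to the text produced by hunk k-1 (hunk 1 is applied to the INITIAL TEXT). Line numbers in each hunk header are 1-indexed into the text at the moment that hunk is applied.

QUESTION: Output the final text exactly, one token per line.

Answer: vxll
edh
nen
dibof
rvlh
miuu
jtd
nch

Derivation:
Hunk 1: at line 2 remove [eknwp,lzmq,gbzr] add [tnos,oyug,spgi] -> 7 lines: vxll edh tnos oyug spgi jtd nch
Hunk 2: at line 3 remove [oyug,spgi] add [hxb,miuu] -> 7 lines: vxll edh tnos hxb miuu jtd nch
Hunk 3: at line 2 remove [tnos,hxb] add [nen,dibof,rvlh] -> 8 lines: vxll edh nen dibof rvlh miuu jtd nch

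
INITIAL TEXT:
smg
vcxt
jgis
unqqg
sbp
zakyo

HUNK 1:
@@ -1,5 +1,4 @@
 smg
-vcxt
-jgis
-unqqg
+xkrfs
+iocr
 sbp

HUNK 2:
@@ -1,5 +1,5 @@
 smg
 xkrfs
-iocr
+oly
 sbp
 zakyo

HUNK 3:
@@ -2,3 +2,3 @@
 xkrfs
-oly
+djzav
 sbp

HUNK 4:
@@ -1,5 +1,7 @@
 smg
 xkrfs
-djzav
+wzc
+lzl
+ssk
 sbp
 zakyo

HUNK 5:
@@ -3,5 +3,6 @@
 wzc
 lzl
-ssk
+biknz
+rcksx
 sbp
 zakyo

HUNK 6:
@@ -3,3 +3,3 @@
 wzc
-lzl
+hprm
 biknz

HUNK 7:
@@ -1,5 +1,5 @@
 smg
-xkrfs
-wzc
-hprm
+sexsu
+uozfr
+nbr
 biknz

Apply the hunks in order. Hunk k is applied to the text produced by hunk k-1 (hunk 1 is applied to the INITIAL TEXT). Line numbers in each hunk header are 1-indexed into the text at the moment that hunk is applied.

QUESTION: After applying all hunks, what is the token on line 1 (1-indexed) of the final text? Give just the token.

Answer: smg

Derivation:
Hunk 1: at line 1 remove [vcxt,jgis,unqqg] add [xkrfs,iocr] -> 5 lines: smg xkrfs iocr sbp zakyo
Hunk 2: at line 1 remove [iocr] add [oly] -> 5 lines: smg xkrfs oly sbp zakyo
Hunk 3: at line 2 remove [oly] add [djzav] -> 5 lines: smg xkrfs djzav sbp zakyo
Hunk 4: at line 1 remove [djzav] add [wzc,lzl,ssk] -> 7 lines: smg xkrfs wzc lzl ssk sbp zakyo
Hunk 5: at line 3 remove [ssk] add [biknz,rcksx] -> 8 lines: smg xkrfs wzc lzl biknz rcksx sbp zakyo
Hunk 6: at line 3 remove [lzl] add [hprm] -> 8 lines: smg xkrfs wzc hprm biknz rcksx sbp zakyo
Hunk 7: at line 1 remove [xkrfs,wzc,hprm] add [sexsu,uozfr,nbr] -> 8 lines: smg sexsu uozfr nbr biknz rcksx sbp zakyo
Final line 1: smg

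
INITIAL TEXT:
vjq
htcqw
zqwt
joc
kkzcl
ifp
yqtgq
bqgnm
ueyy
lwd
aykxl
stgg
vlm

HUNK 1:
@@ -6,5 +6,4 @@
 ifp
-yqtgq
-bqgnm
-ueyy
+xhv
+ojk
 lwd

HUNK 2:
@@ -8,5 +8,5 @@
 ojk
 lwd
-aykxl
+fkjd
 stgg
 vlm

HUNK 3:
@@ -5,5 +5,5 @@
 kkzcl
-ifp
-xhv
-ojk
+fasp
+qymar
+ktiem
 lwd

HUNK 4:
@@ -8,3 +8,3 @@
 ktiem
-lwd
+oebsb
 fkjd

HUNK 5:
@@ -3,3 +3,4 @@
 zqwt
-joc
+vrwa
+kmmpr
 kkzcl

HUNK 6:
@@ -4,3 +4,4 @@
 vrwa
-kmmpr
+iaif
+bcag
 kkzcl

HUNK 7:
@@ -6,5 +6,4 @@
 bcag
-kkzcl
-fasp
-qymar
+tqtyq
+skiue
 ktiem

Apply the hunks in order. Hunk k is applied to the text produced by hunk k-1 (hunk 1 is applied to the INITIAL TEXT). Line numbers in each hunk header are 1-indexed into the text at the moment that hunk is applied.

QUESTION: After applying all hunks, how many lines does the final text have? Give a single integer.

Answer: 13

Derivation:
Hunk 1: at line 6 remove [yqtgq,bqgnm,ueyy] add [xhv,ojk] -> 12 lines: vjq htcqw zqwt joc kkzcl ifp xhv ojk lwd aykxl stgg vlm
Hunk 2: at line 8 remove [aykxl] add [fkjd] -> 12 lines: vjq htcqw zqwt joc kkzcl ifp xhv ojk lwd fkjd stgg vlm
Hunk 3: at line 5 remove [ifp,xhv,ojk] add [fasp,qymar,ktiem] -> 12 lines: vjq htcqw zqwt joc kkzcl fasp qymar ktiem lwd fkjd stgg vlm
Hunk 4: at line 8 remove [lwd] add [oebsb] -> 12 lines: vjq htcqw zqwt joc kkzcl fasp qymar ktiem oebsb fkjd stgg vlm
Hunk 5: at line 3 remove [joc] add [vrwa,kmmpr] -> 13 lines: vjq htcqw zqwt vrwa kmmpr kkzcl fasp qymar ktiem oebsb fkjd stgg vlm
Hunk 6: at line 4 remove [kmmpr] add [iaif,bcag] -> 14 lines: vjq htcqw zqwt vrwa iaif bcag kkzcl fasp qymar ktiem oebsb fkjd stgg vlm
Hunk 7: at line 6 remove [kkzcl,fasp,qymar] add [tqtyq,skiue] -> 13 lines: vjq htcqw zqwt vrwa iaif bcag tqtyq skiue ktiem oebsb fkjd stgg vlm
Final line count: 13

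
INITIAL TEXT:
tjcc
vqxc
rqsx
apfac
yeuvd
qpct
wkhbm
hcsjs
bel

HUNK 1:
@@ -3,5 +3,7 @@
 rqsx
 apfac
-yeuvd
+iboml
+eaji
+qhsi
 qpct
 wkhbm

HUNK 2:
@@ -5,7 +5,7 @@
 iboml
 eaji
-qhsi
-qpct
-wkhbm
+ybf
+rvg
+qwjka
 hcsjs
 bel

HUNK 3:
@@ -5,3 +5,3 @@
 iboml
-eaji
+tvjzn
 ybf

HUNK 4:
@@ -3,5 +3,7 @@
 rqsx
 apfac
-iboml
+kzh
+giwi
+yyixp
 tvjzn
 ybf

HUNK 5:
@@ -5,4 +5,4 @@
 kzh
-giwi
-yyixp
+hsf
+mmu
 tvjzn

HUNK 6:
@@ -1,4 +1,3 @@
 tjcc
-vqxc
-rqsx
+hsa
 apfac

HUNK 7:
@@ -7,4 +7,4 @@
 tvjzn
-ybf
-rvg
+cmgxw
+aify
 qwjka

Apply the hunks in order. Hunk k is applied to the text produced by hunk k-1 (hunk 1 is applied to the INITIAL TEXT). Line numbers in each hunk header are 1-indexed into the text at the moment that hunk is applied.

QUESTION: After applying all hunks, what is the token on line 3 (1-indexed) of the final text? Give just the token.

Hunk 1: at line 3 remove [yeuvd] add [iboml,eaji,qhsi] -> 11 lines: tjcc vqxc rqsx apfac iboml eaji qhsi qpct wkhbm hcsjs bel
Hunk 2: at line 5 remove [qhsi,qpct,wkhbm] add [ybf,rvg,qwjka] -> 11 lines: tjcc vqxc rqsx apfac iboml eaji ybf rvg qwjka hcsjs bel
Hunk 3: at line 5 remove [eaji] add [tvjzn] -> 11 lines: tjcc vqxc rqsx apfac iboml tvjzn ybf rvg qwjka hcsjs bel
Hunk 4: at line 3 remove [iboml] add [kzh,giwi,yyixp] -> 13 lines: tjcc vqxc rqsx apfac kzh giwi yyixp tvjzn ybf rvg qwjka hcsjs bel
Hunk 5: at line 5 remove [giwi,yyixp] add [hsf,mmu] -> 13 lines: tjcc vqxc rqsx apfac kzh hsf mmu tvjzn ybf rvg qwjka hcsjs bel
Hunk 6: at line 1 remove [vqxc,rqsx] add [hsa] -> 12 lines: tjcc hsa apfac kzh hsf mmu tvjzn ybf rvg qwjka hcsjs bel
Hunk 7: at line 7 remove [ybf,rvg] add [cmgxw,aify] -> 12 lines: tjcc hsa apfac kzh hsf mmu tvjzn cmgxw aify qwjka hcsjs bel
Final line 3: apfac

Answer: apfac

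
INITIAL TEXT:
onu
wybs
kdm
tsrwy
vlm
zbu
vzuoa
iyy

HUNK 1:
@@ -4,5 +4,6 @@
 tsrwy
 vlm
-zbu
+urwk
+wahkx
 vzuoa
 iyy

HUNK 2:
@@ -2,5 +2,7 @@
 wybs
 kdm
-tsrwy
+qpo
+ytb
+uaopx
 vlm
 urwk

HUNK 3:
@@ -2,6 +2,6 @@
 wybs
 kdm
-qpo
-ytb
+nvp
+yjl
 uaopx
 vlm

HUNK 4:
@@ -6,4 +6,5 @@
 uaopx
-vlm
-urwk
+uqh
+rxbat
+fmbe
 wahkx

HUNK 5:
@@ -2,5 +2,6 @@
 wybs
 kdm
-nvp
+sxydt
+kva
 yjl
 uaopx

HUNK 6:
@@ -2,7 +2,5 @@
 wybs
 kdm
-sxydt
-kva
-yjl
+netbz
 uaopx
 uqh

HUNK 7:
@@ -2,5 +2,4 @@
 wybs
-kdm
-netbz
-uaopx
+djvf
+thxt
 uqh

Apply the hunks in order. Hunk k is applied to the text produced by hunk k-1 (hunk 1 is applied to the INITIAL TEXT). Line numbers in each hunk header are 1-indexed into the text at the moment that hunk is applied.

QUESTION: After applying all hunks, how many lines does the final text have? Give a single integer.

Hunk 1: at line 4 remove [zbu] add [urwk,wahkx] -> 9 lines: onu wybs kdm tsrwy vlm urwk wahkx vzuoa iyy
Hunk 2: at line 2 remove [tsrwy] add [qpo,ytb,uaopx] -> 11 lines: onu wybs kdm qpo ytb uaopx vlm urwk wahkx vzuoa iyy
Hunk 3: at line 2 remove [qpo,ytb] add [nvp,yjl] -> 11 lines: onu wybs kdm nvp yjl uaopx vlm urwk wahkx vzuoa iyy
Hunk 4: at line 6 remove [vlm,urwk] add [uqh,rxbat,fmbe] -> 12 lines: onu wybs kdm nvp yjl uaopx uqh rxbat fmbe wahkx vzuoa iyy
Hunk 5: at line 2 remove [nvp] add [sxydt,kva] -> 13 lines: onu wybs kdm sxydt kva yjl uaopx uqh rxbat fmbe wahkx vzuoa iyy
Hunk 6: at line 2 remove [sxydt,kva,yjl] add [netbz] -> 11 lines: onu wybs kdm netbz uaopx uqh rxbat fmbe wahkx vzuoa iyy
Hunk 7: at line 2 remove [kdm,netbz,uaopx] add [djvf,thxt] -> 10 lines: onu wybs djvf thxt uqh rxbat fmbe wahkx vzuoa iyy
Final line count: 10

Answer: 10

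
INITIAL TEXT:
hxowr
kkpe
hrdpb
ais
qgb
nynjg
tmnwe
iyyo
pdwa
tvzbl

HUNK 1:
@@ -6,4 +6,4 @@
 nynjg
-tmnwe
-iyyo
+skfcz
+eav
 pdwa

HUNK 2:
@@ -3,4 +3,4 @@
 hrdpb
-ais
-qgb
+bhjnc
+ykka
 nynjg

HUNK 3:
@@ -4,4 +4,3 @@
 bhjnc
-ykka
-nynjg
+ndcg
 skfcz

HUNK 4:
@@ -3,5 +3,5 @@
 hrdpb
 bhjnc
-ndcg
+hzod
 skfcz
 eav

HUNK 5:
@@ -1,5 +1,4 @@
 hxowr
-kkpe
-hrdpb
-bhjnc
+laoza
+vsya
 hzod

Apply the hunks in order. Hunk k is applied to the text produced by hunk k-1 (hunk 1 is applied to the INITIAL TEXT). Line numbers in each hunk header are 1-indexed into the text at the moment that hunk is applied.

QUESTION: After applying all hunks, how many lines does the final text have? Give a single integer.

Answer: 8

Derivation:
Hunk 1: at line 6 remove [tmnwe,iyyo] add [skfcz,eav] -> 10 lines: hxowr kkpe hrdpb ais qgb nynjg skfcz eav pdwa tvzbl
Hunk 2: at line 3 remove [ais,qgb] add [bhjnc,ykka] -> 10 lines: hxowr kkpe hrdpb bhjnc ykka nynjg skfcz eav pdwa tvzbl
Hunk 3: at line 4 remove [ykka,nynjg] add [ndcg] -> 9 lines: hxowr kkpe hrdpb bhjnc ndcg skfcz eav pdwa tvzbl
Hunk 4: at line 3 remove [ndcg] add [hzod] -> 9 lines: hxowr kkpe hrdpb bhjnc hzod skfcz eav pdwa tvzbl
Hunk 5: at line 1 remove [kkpe,hrdpb,bhjnc] add [laoza,vsya] -> 8 lines: hxowr laoza vsya hzod skfcz eav pdwa tvzbl
Final line count: 8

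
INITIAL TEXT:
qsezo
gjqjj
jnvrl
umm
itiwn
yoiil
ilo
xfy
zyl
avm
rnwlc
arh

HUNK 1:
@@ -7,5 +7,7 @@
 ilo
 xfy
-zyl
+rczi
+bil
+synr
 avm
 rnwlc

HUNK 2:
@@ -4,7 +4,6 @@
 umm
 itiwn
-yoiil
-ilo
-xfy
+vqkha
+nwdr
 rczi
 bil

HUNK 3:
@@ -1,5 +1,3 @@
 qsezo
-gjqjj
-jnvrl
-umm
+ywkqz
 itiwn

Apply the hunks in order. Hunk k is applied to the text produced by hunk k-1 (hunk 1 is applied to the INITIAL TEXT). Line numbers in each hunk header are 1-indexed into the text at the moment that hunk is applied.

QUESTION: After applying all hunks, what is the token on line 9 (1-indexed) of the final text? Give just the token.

Answer: avm

Derivation:
Hunk 1: at line 7 remove [zyl] add [rczi,bil,synr] -> 14 lines: qsezo gjqjj jnvrl umm itiwn yoiil ilo xfy rczi bil synr avm rnwlc arh
Hunk 2: at line 4 remove [yoiil,ilo,xfy] add [vqkha,nwdr] -> 13 lines: qsezo gjqjj jnvrl umm itiwn vqkha nwdr rczi bil synr avm rnwlc arh
Hunk 3: at line 1 remove [gjqjj,jnvrl,umm] add [ywkqz] -> 11 lines: qsezo ywkqz itiwn vqkha nwdr rczi bil synr avm rnwlc arh
Final line 9: avm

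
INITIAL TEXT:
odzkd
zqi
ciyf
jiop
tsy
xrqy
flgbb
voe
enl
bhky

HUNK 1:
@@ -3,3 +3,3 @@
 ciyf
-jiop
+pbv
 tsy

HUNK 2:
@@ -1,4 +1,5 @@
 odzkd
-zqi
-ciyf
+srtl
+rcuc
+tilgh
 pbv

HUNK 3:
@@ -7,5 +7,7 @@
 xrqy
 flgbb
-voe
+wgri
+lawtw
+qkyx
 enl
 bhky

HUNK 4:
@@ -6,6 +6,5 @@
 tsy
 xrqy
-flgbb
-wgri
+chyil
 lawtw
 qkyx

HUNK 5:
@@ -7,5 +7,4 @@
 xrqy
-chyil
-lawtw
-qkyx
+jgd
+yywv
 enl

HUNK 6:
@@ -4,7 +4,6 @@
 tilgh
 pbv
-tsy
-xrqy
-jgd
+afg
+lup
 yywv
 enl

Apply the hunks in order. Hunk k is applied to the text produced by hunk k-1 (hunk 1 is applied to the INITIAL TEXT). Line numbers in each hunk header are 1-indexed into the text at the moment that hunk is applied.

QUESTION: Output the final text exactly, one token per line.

Hunk 1: at line 3 remove [jiop] add [pbv] -> 10 lines: odzkd zqi ciyf pbv tsy xrqy flgbb voe enl bhky
Hunk 2: at line 1 remove [zqi,ciyf] add [srtl,rcuc,tilgh] -> 11 lines: odzkd srtl rcuc tilgh pbv tsy xrqy flgbb voe enl bhky
Hunk 3: at line 7 remove [voe] add [wgri,lawtw,qkyx] -> 13 lines: odzkd srtl rcuc tilgh pbv tsy xrqy flgbb wgri lawtw qkyx enl bhky
Hunk 4: at line 6 remove [flgbb,wgri] add [chyil] -> 12 lines: odzkd srtl rcuc tilgh pbv tsy xrqy chyil lawtw qkyx enl bhky
Hunk 5: at line 7 remove [chyil,lawtw,qkyx] add [jgd,yywv] -> 11 lines: odzkd srtl rcuc tilgh pbv tsy xrqy jgd yywv enl bhky
Hunk 6: at line 4 remove [tsy,xrqy,jgd] add [afg,lup] -> 10 lines: odzkd srtl rcuc tilgh pbv afg lup yywv enl bhky

Answer: odzkd
srtl
rcuc
tilgh
pbv
afg
lup
yywv
enl
bhky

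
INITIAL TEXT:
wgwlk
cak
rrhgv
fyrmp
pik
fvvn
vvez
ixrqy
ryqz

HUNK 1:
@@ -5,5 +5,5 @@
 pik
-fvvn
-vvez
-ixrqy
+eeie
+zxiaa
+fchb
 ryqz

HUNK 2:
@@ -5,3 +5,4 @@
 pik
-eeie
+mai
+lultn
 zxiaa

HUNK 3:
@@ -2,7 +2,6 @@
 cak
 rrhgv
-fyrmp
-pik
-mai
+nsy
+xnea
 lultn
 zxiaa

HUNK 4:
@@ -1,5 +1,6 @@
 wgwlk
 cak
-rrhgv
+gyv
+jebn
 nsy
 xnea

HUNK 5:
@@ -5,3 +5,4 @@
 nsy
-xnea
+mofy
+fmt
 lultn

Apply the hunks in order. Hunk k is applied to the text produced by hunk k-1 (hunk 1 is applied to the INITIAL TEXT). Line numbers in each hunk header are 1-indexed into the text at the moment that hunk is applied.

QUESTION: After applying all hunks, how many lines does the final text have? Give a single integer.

Answer: 11

Derivation:
Hunk 1: at line 5 remove [fvvn,vvez,ixrqy] add [eeie,zxiaa,fchb] -> 9 lines: wgwlk cak rrhgv fyrmp pik eeie zxiaa fchb ryqz
Hunk 2: at line 5 remove [eeie] add [mai,lultn] -> 10 lines: wgwlk cak rrhgv fyrmp pik mai lultn zxiaa fchb ryqz
Hunk 3: at line 2 remove [fyrmp,pik,mai] add [nsy,xnea] -> 9 lines: wgwlk cak rrhgv nsy xnea lultn zxiaa fchb ryqz
Hunk 4: at line 1 remove [rrhgv] add [gyv,jebn] -> 10 lines: wgwlk cak gyv jebn nsy xnea lultn zxiaa fchb ryqz
Hunk 5: at line 5 remove [xnea] add [mofy,fmt] -> 11 lines: wgwlk cak gyv jebn nsy mofy fmt lultn zxiaa fchb ryqz
Final line count: 11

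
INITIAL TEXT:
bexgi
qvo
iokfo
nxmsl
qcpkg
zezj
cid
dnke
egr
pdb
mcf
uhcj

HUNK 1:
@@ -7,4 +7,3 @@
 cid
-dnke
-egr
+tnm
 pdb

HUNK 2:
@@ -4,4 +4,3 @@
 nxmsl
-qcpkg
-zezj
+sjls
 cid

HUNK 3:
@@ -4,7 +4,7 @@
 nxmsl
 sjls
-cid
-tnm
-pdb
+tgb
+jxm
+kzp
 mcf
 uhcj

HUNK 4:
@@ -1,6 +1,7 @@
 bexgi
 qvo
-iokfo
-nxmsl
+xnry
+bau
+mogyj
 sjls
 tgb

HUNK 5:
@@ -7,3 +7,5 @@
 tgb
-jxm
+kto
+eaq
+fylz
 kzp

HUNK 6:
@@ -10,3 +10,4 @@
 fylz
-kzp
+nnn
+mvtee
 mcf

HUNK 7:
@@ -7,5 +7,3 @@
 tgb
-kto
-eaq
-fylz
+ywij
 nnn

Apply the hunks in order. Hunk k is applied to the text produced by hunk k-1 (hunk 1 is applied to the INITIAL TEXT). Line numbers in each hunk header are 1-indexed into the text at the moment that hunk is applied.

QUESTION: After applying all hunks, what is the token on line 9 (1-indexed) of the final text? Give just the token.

Hunk 1: at line 7 remove [dnke,egr] add [tnm] -> 11 lines: bexgi qvo iokfo nxmsl qcpkg zezj cid tnm pdb mcf uhcj
Hunk 2: at line 4 remove [qcpkg,zezj] add [sjls] -> 10 lines: bexgi qvo iokfo nxmsl sjls cid tnm pdb mcf uhcj
Hunk 3: at line 4 remove [cid,tnm,pdb] add [tgb,jxm,kzp] -> 10 lines: bexgi qvo iokfo nxmsl sjls tgb jxm kzp mcf uhcj
Hunk 4: at line 1 remove [iokfo,nxmsl] add [xnry,bau,mogyj] -> 11 lines: bexgi qvo xnry bau mogyj sjls tgb jxm kzp mcf uhcj
Hunk 5: at line 7 remove [jxm] add [kto,eaq,fylz] -> 13 lines: bexgi qvo xnry bau mogyj sjls tgb kto eaq fylz kzp mcf uhcj
Hunk 6: at line 10 remove [kzp] add [nnn,mvtee] -> 14 lines: bexgi qvo xnry bau mogyj sjls tgb kto eaq fylz nnn mvtee mcf uhcj
Hunk 7: at line 7 remove [kto,eaq,fylz] add [ywij] -> 12 lines: bexgi qvo xnry bau mogyj sjls tgb ywij nnn mvtee mcf uhcj
Final line 9: nnn

Answer: nnn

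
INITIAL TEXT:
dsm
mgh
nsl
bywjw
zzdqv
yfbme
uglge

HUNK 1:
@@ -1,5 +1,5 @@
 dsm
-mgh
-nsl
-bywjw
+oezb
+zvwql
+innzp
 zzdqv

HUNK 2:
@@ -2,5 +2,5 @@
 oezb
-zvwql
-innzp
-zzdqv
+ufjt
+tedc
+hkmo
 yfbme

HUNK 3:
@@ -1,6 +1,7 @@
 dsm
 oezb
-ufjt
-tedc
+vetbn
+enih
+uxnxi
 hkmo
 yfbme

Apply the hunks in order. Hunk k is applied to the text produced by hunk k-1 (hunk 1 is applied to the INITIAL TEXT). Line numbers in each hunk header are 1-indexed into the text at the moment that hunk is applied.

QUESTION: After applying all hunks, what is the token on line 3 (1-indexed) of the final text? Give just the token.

Hunk 1: at line 1 remove [mgh,nsl,bywjw] add [oezb,zvwql,innzp] -> 7 lines: dsm oezb zvwql innzp zzdqv yfbme uglge
Hunk 2: at line 2 remove [zvwql,innzp,zzdqv] add [ufjt,tedc,hkmo] -> 7 lines: dsm oezb ufjt tedc hkmo yfbme uglge
Hunk 3: at line 1 remove [ufjt,tedc] add [vetbn,enih,uxnxi] -> 8 lines: dsm oezb vetbn enih uxnxi hkmo yfbme uglge
Final line 3: vetbn

Answer: vetbn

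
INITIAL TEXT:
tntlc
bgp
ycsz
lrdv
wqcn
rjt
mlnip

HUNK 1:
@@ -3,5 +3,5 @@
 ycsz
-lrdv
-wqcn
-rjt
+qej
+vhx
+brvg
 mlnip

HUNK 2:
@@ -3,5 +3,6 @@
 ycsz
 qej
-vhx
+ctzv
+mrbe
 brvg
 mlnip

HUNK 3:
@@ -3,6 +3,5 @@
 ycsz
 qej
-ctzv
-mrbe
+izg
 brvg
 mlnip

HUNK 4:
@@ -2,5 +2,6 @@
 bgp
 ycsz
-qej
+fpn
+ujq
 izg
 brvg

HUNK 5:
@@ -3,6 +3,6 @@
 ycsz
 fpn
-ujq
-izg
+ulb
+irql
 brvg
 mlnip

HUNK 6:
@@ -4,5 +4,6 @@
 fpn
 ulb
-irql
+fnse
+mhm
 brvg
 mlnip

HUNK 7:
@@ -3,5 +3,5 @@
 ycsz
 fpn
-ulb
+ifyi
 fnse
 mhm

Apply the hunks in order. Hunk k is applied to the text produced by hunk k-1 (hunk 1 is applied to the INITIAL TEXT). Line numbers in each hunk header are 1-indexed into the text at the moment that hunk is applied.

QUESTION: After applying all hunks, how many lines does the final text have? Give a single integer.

Answer: 9

Derivation:
Hunk 1: at line 3 remove [lrdv,wqcn,rjt] add [qej,vhx,brvg] -> 7 lines: tntlc bgp ycsz qej vhx brvg mlnip
Hunk 2: at line 3 remove [vhx] add [ctzv,mrbe] -> 8 lines: tntlc bgp ycsz qej ctzv mrbe brvg mlnip
Hunk 3: at line 3 remove [ctzv,mrbe] add [izg] -> 7 lines: tntlc bgp ycsz qej izg brvg mlnip
Hunk 4: at line 2 remove [qej] add [fpn,ujq] -> 8 lines: tntlc bgp ycsz fpn ujq izg brvg mlnip
Hunk 5: at line 3 remove [ujq,izg] add [ulb,irql] -> 8 lines: tntlc bgp ycsz fpn ulb irql brvg mlnip
Hunk 6: at line 4 remove [irql] add [fnse,mhm] -> 9 lines: tntlc bgp ycsz fpn ulb fnse mhm brvg mlnip
Hunk 7: at line 3 remove [ulb] add [ifyi] -> 9 lines: tntlc bgp ycsz fpn ifyi fnse mhm brvg mlnip
Final line count: 9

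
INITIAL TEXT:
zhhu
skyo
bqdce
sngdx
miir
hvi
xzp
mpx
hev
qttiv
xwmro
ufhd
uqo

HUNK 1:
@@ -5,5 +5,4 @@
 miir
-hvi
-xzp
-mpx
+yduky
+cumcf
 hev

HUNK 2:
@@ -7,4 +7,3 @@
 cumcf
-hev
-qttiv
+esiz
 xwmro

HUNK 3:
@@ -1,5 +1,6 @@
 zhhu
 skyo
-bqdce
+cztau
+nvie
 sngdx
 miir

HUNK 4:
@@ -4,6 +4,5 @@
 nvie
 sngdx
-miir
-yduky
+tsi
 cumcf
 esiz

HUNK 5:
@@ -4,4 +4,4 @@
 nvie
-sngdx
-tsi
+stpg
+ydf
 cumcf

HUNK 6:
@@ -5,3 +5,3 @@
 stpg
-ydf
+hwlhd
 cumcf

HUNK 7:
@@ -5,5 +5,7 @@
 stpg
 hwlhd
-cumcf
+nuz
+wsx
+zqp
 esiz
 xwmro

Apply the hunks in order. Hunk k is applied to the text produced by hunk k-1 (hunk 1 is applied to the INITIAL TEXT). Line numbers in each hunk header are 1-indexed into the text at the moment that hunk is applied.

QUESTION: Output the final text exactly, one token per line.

Answer: zhhu
skyo
cztau
nvie
stpg
hwlhd
nuz
wsx
zqp
esiz
xwmro
ufhd
uqo

Derivation:
Hunk 1: at line 5 remove [hvi,xzp,mpx] add [yduky,cumcf] -> 12 lines: zhhu skyo bqdce sngdx miir yduky cumcf hev qttiv xwmro ufhd uqo
Hunk 2: at line 7 remove [hev,qttiv] add [esiz] -> 11 lines: zhhu skyo bqdce sngdx miir yduky cumcf esiz xwmro ufhd uqo
Hunk 3: at line 1 remove [bqdce] add [cztau,nvie] -> 12 lines: zhhu skyo cztau nvie sngdx miir yduky cumcf esiz xwmro ufhd uqo
Hunk 4: at line 4 remove [miir,yduky] add [tsi] -> 11 lines: zhhu skyo cztau nvie sngdx tsi cumcf esiz xwmro ufhd uqo
Hunk 5: at line 4 remove [sngdx,tsi] add [stpg,ydf] -> 11 lines: zhhu skyo cztau nvie stpg ydf cumcf esiz xwmro ufhd uqo
Hunk 6: at line 5 remove [ydf] add [hwlhd] -> 11 lines: zhhu skyo cztau nvie stpg hwlhd cumcf esiz xwmro ufhd uqo
Hunk 7: at line 5 remove [cumcf] add [nuz,wsx,zqp] -> 13 lines: zhhu skyo cztau nvie stpg hwlhd nuz wsx zqp esiz xwmro ufhd uqo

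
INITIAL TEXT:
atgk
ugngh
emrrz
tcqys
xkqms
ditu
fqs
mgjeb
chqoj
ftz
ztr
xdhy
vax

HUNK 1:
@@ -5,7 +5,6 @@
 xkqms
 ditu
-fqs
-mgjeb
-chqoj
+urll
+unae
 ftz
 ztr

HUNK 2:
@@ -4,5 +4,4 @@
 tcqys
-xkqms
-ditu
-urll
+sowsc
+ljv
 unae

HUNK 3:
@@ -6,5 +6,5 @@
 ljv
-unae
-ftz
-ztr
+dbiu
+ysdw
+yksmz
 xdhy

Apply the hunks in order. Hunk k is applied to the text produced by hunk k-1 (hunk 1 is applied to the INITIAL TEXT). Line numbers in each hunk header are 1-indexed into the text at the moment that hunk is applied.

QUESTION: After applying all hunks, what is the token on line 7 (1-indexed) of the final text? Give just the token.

Hunk 1: at line 5 remove [fqs,mgjeb,chqoj] add [urll,unae] -> 12 lines: atgk ugngh emrrz tcqys xkqms ditu urll unae ftz ztr xdhy vax
Hunk 2: at line 4 remove [xkqms,ditu,urll] add [sowsc,ljv] -> 11 lines: atgk ugngh emrrz tcqys sowsc ljv unae ftz ztr xdhy vax
Hunk 3: at line 6 remove [unae,ftz,ztr] add [dbiu,ysdw,yksmz] -> 11 lines: atgk ugngh emrrz tcqys sowsc ljv dbiu ysdw yksmz xdhy vax
Final line 7: dbiu

Answer: dbiu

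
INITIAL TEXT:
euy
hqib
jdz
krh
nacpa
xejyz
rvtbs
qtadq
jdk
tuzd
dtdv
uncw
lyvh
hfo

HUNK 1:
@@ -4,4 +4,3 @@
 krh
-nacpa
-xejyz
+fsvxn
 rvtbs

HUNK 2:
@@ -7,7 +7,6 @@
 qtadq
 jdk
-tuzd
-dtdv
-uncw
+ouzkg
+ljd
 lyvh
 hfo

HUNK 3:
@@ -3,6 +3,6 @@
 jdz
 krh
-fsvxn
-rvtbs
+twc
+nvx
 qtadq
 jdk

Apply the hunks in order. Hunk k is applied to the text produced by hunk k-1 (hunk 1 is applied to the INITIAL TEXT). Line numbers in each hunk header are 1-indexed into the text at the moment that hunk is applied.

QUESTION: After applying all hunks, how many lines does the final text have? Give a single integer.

Answer: 12

Derivation:
Hunk 1: at line 4 remove [nacpa,xejyz] add [fsvxn] -> 13 lines: euy hqib jdz krh fsvxn rvtbs qtadq jdk tuzd dtdv uncw lyvh hfo
Hunk 2: at line 7 remove [tuzd,dtdv,uncw] add [ouzkg,ljd] -> 12 lines: euy hqib jdz krh fsvxn rvtbs qtadq jdk ouzkg ljd lyvh hfo
Hunk 3: at line 3 remove [fsvxn,rvtbs] add [twc,nvx] -> 12 lines: euy hqib jdz krh twc nvx qtadq jdk ouzkg ljd lyvh hfo
Final line count: 12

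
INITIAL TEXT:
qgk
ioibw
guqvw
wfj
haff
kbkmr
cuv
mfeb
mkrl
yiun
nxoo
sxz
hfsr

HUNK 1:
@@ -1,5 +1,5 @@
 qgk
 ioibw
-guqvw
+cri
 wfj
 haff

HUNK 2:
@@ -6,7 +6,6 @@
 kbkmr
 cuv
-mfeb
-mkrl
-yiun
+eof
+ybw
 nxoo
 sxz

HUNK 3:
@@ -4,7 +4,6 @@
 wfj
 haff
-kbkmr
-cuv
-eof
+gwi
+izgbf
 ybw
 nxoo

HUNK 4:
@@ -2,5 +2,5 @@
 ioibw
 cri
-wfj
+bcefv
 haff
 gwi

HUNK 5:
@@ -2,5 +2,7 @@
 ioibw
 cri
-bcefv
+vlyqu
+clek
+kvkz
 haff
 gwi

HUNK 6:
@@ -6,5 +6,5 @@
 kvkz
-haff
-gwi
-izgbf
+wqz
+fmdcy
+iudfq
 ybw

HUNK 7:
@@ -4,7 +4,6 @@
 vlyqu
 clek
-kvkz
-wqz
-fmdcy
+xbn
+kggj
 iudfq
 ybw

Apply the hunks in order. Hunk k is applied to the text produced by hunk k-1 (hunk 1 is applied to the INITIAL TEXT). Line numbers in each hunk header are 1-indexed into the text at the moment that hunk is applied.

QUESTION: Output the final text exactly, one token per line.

Answer: qgk
ioibw
cri
vlyqu
clek
xbn
kggj
iudfq
ybw
nxoo
sxz
hfsr

Derivation:
Hunk 1: at line 1 remove [guqvw] add [cri] -> 13 lines: qgk ioibw cri wfj haff kbkmr cuv mfeb mkrl yiun nxoo sxz hfsr
Hunk 2: at line 6 remove [mfeb,mkrl,yiun] add [eof,ybw] -> 12 lines: qgk ioibw cri wfj haff kbkmr cuv eof ybw nxoo sxz hfsr
Hunk 3: at line 4 remove [kbkmr,cuv,eof] add [gwi,izgbf] -> 11 lines: qgk ioibw cri wfj haff gwi izgbf ybw nxoo sxz hfsr
Hunk 4: at line 2 remove [wfj] add [bcefv] -> 11 lines: qgk ioibw cri bcefv haff gwi izgbf ybw nxoo sxz hfsr
Hunk 5: at line 2 remove [bcefv] add [vlyqu,clek,kvkz] -> 13 lines: qgk ioibw cri vlyqu clek kvkz haff gwi izgbf ybw nxoo sxz hfsr
Hunk 6: at line 6 remove [haff,gwi,izgbf] add [wqz,fmdcy,iudfq] -> 13 lines: qgk ioibw cri vlyqu clek kvkz wqz fmdcy iudfq ybw nxoo sxz hfsr
Hunk 7: at line 4 remove [kvkz,wqz,fmdcy] add [xbn,kggj] -> 12 lines: qgk ioibw cri vlyqu clek xbn kggj iudfq ybw nxoo sxz hfsr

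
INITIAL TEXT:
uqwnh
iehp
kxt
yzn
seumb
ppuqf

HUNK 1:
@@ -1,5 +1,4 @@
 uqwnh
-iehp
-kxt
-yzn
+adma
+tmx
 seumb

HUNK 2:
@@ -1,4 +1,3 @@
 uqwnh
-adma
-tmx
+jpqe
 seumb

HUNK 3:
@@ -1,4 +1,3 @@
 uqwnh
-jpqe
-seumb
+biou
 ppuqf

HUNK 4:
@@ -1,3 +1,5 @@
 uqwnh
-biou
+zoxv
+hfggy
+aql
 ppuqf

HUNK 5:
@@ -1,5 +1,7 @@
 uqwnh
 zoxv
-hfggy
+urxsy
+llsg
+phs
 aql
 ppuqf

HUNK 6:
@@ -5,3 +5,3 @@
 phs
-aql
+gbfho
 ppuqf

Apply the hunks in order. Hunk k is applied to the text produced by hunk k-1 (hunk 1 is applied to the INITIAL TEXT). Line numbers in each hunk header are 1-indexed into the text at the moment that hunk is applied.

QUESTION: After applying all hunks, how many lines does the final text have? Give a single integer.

Answer: 7

Derivation:
Hunk 1: at line 1 remove [iehp,kxt,yzn] add [adma,tmx] -> 5 lines: uqwnh adma tmx seumb ppuqf
Hunk 2: at line 1 remove [adma,tmx] add [jpqe] -> 4 lines: uqwnh jpqe seumb ppuqf
Hunk 3: at line 1 remove [jpqe,seumb] add [biou] -> 3 lines: uqwnh biou ppuqf
Hunk 4: at line 1 remove [biou] add [zoxv,hfggy,aql] -> 5 lines: uqwnh zoxv hfggy aql ppuqf
Hunk 5: at line 1 remove [hfggy] add [urxsy,llsg,phs] -> 7 lines: uqwnh zoxv urxsy llsg phs aql ppuqf
Hunk 6: at line 5 remove [aql] add [gbfho] -> 7 lines: uqwnh zoxv urxsy llsg phs gbfho ppuqf
Final line count: 7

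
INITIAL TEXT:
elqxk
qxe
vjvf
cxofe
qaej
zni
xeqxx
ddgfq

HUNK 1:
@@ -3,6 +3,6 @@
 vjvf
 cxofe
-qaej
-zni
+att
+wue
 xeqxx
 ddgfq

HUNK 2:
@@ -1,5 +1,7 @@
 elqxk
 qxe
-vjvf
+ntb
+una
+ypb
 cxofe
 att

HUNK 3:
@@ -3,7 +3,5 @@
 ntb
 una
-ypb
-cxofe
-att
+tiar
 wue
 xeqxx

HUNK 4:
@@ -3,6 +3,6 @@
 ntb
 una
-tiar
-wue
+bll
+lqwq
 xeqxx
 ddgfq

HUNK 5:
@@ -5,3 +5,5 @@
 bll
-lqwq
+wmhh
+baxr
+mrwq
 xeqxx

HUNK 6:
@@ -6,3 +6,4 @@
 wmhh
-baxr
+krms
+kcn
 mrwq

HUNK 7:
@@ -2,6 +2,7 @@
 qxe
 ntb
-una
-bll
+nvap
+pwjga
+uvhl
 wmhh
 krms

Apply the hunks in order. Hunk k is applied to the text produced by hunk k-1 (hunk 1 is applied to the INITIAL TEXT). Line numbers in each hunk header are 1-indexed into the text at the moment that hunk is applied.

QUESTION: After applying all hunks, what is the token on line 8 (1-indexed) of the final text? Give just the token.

Answer: krms

Derivation:
Hunk 1: at line 3 remove [qaej,zni] add [att,wue] -> 8 lines: elqxk qxe vjvf cxofe att wue xeqxx ddgfq
Hunk 2: at line 1 remove [vjvf] add [ntb,una,ypb] -> 10 lines: elqxk qxe ntb una ypb cxofe att wue xeqxx ddgfq
Hunk 3: at line 3 remove [ypb,cxofe,att] add [tiar] -> 8 lines: elqxk qxe ntb una tiar wue xeqxx ddgfq
Hunk 4: at line 3 remove [tiar,wue] add [bll,lqwq] -> 8 lines: elqxk qxe ntb una bll lqwq xeqxx ddgfq
Hunk 5: at line 5 remove [lqwq] add [wmhh,baxr,mrwq] -> 10 lines: elqxk qxe ntb una bll wmhh baxr mrwq xeqxx ddgfq
Hunk 6: at line 6 remove [baxr] add [krms,kcn] -> 11 lines: elqxk qxe ntb una bll wmhh krms kcn mrwq xeqxx ddgfq
Hunk 7: at line 2 remove [una,bll] add [nvap,pwjga,uvhl] -> 12 lines: elqxk qxe ntb nvap pwjga uvhl wmhh krms kcn mrwq xeqxx ddgfq
Final line 8: krms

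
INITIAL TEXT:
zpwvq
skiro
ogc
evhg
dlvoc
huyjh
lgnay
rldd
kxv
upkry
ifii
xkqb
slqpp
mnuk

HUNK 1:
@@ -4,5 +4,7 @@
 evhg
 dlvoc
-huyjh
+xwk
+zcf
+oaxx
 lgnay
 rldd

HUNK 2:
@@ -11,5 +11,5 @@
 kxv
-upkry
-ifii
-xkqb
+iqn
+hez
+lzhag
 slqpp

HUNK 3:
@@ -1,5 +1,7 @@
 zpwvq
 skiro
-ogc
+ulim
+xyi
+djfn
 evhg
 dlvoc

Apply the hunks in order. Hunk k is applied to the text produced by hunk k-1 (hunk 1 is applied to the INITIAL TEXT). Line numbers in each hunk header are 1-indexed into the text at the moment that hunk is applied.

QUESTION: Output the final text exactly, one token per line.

Answer: zpwvq
skiro
ulim
xyi
djfn
evhg
dlvoc
xwk
zcf
oaxx
lgnay
rldd
kxv
iqn
hez
lzhag
slqpp
mnuk

Derivation:
Hunk 1: at line 4 remove [huyjh] add [xwk,zcf,oaxx] -> 16 lines: zpwvq skiro ogc evhg dlvoc xwk zcf oaxx lgnay rldd kxv upkry ifii xkqb slqpp mnuk
Hunk 2: at line 11 remove [upkry,ifii,xkqb] add [iqn,hez,lzhag] -> 16 lines: zpwvq skiro ogc evhg dlvoc xwk zcf oaxx lgnay rldd kxv iqn hez lzhag slqpp mnuk
Hunk 3: at line 1 remove [ogc] add [ulim,xyi,djfn] -> 18 lines: zpwvq skiro ulim xyi djfn evhg dlvoc xwk zcf oaxx lgnay rldd kxv iqn hez lzhag slqpp mnuk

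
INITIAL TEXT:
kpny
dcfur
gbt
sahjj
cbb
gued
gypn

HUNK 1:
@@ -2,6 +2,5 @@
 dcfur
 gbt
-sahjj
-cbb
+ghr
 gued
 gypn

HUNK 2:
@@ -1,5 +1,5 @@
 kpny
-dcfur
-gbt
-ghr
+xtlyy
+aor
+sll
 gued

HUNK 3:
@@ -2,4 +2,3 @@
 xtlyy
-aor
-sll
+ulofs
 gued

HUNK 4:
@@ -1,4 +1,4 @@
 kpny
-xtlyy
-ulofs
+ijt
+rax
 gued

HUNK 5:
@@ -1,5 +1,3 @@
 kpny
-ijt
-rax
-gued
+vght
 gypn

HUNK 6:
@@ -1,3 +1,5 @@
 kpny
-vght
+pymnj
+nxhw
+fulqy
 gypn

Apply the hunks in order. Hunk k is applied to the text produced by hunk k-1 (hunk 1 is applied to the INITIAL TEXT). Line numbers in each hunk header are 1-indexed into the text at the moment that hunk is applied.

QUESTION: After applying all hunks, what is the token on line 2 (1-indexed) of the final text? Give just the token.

Hunk 1: at line 2 remove [sahjj,cbb] add [ghr] -> 6 lines: kpny dcfur gbt ghr gued gypn
Hunk 2: at line 1 remove [dcfur,gbt,ghr] add [xtlyy,aor,sll] -> 6 lines: kpny xtlyy aor sll gued gypn
Hunk 3: at line 2 remove [aor,sll] add [ulofs] -> 5 lines: kpny xtlyy ulofs gued gypn
Hunk 4: at line 1 remove [xtlyy,ulofs] add [ijt,rax] -> 5 lines: kpny ijt rax gued gypn
Hunk 5: at line 1 remove [ijt,rax,gued] add [vght] -> 3 lines: kpny vght gypn
Hunk 6: at line 1 remove [vght] add [pymnj,nxhw,fulqy] -> 5 lines: kpny pymnj nxhw fulqy gypn
Final line 2: pymnj

Answer: pymnj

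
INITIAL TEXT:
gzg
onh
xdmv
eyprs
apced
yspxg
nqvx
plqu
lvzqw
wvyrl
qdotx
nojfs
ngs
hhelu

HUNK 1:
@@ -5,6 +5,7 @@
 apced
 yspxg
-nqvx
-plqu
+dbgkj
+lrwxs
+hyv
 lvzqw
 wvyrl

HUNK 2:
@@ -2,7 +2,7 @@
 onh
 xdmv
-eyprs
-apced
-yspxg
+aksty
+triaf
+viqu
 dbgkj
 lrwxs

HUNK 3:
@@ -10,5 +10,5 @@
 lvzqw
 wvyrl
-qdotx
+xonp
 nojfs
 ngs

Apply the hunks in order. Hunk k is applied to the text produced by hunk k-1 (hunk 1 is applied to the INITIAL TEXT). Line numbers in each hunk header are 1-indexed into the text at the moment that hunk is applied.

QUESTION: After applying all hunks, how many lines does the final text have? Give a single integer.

Answer: 15

Derivation:
Hunk 1: at line 5 remove [nqvx,plqu] add [dbgkj,lrwxs,hyv] -> 15 lines: gzg onh xdmv eyprs apced yspxg dbgkj lrwxs hyv lvzqw wvyrl qdotx nojfs ngs hhelu
Hunk 2: at line 2 remove [eyprs,apced,yspxg] add [aksty,triaf,viqu] -> 15 lines: gzg onh xdmv aksty triaf viqu dbgkj lrwxs hyv lvzqw wvyrl qdotx nojfs ngs hhelu
Hunk 3: at line 10 remove [qdotx] add [xonp] -> 15 lines: gzg onh xdmv aksty triaf viqu dbgkj lrwxs hyv lvzqw wvyrl xonp nojfs ngs hhelu
Final line count: 15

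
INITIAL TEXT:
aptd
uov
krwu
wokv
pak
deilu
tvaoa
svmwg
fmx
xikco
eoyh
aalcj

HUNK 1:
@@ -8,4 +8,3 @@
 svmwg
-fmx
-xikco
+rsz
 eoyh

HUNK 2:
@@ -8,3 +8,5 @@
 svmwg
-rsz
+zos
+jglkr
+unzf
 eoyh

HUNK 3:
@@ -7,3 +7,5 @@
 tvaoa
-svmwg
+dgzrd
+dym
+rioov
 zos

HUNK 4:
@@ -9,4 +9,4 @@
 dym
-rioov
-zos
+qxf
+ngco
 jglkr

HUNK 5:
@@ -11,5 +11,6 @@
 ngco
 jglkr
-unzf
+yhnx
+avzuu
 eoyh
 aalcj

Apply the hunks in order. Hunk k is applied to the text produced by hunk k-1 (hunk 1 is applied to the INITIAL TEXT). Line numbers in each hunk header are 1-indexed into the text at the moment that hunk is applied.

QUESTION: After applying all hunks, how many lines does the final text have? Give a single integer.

Answer: 16

Derivation:
Hunk 1: at line 8 remove [fmx,xikco] add [rsz] -> 11 lines: aptd uov krwu wokv pak deilu tvaoa svmwg rsz eoyh aalcj
Hunk 2: at line 8 remove [rsz] add [zos,jglkr,unzf] -> 13 lines: aptd uov krwu wokv pak deilu tvaoa svmwg zos jglkr unzf eoyh aalcj
Hunk 3: at line 7 remove [svmwg] add [dgzrd,dym,rioov] -> 15 lines: aptd uov krwu wokv pak deilu tvaoa dgzrd dym rioov zos jglkr unzf eoyh aalcj
Hunk 4: at line 9 remove [rioov,zos] add [qxf,ngco] -> 15 lines: aptd uov krwu wokv pak deilu tvaoa dgzrd dym qxf ngco jglkr unzf eoyh aalcj
Hunk 5: at line 11 remove [unzf] add [yhnx,avzuu] -> 16 lines: aptd uov krwu wokv pak deilu tvaoa dgzrd dym qxf ngco jglkr yhnx avzuu eoyh aalcj
Final line count: 16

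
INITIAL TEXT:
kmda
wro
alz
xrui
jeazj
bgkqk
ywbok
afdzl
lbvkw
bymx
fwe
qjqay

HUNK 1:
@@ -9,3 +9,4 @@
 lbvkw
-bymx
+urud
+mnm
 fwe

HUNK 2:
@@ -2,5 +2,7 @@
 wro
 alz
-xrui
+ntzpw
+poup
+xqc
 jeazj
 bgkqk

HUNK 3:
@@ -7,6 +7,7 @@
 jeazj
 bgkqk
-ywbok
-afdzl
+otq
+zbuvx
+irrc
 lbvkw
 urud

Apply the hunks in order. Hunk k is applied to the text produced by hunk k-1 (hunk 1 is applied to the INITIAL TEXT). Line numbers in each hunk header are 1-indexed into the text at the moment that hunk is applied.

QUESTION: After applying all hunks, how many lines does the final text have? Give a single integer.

Answer: 16

Derivation:
Hunk 1: at line 9 remove [bymx] add [urud,mnm] -> 13 lines: kmda wro alz xrui jeazj bgkqk ywbok afdzl lbvkw urud mnm fwe qjqay
Hunk 2: at line 2 remove [xrui] add [ntzpw,poup,xqc] -> 15 lines: kmda wro alz ntzpw poup xqc jeazj bgkqk ywbok afdzl lbvkw urud mnm fwe qjqay
Hunk 3: at line 7 remove [ywbok,afdzl] add [otq,zbuvx,irrc] -> 16 lines: kmda wro alz ntzpw poup xqc jeazj bgkqk otq zbuvx irrc lbvkw urud mnm fwe qjqay
Final line count: 16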